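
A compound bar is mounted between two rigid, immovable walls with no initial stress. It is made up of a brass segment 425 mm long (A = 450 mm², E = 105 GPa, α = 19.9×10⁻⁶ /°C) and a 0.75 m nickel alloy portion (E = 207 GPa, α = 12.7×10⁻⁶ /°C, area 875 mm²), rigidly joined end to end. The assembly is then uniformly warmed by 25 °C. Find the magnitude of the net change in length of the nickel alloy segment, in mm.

If the supports were absent, the total length change would be Σ αᵢΔT Lᵢ = 19.9×10⁻⁶×25×425 + 12.7×10⁻⁶×25×750 = 0.4496 mm.
The walls prevent any net length change, so an axial force P (same in every segment) develops. Compatibility: P · Σ Lᵢ/(AᵢEᵢ) = δ_free.
The series flexibility is Σ Lᵢ/(AᵢEᵢ) = 425/(450×105×10³) + 750/(875×207×10³) = 1.314×10⁻⁵ mm/N.
So P = 0.4496 / 1.314×10⁻⁵ = 34.23 kN, compressive.
For the nickel alloy segment, free thermal change = 12.7×10⁻⁶×25×750 = 0.2381 mm and elastic change from P = 34230×750/(875×207×10³) = 0.1417 mm; these oppose, so the net change is 0.0964 mm (segment lengthens).

|ΔL| ≈ 0.0964 mm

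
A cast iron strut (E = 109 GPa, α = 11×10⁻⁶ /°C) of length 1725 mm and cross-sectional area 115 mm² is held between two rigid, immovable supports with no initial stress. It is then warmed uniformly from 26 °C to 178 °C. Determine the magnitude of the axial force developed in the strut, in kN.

With zero net strain, σ = E·αΔT = 109 GPa × 11×10⁻⁶ × 152 = 182.2 MPa.
Then P = σA = 182.2 × 115 mm² = 20.96 kN, compressive.

P ≈ 21 kN (compressive)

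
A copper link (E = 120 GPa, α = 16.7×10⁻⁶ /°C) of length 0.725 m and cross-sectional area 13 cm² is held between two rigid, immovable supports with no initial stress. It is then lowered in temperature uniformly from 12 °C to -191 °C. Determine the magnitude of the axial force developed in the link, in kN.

With zero net strain, σ = E·αΔT = 120 GPa × 16.7×10⁻⁶ × 203 = 406.8 MPa.
P = AEαΔT = 1300 × 120×10³ × 16.7×10⁻⁶ × 203 = 528.9 kN (tensile).

P ≈ 529 kN (tensile)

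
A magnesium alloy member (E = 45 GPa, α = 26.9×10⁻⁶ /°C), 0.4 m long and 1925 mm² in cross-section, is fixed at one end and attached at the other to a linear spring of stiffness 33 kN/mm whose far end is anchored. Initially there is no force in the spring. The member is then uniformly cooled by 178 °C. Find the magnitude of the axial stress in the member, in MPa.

Free thermal contraction: δ_free = αΔT L = 26.9×10⁻⁶ × 178 × 400 = 1.915 mm.
Let P be the tensile force in the spring. The member extends elastically by PL/(AE) and the spring stretches by P/k; together these equal δ_free.
P [ L/(AE) + 1/k ] = δ_free → P [ 400/(1925×45×10³) + 1/(33×10³) ] = 1.915.
P = 1.915 / 3.492×10⁻⁵ = 54850 N.
σ = P/A = 54850/1925 = 28.49 MPa.

σ ≈ 28.5 MPa (tensile)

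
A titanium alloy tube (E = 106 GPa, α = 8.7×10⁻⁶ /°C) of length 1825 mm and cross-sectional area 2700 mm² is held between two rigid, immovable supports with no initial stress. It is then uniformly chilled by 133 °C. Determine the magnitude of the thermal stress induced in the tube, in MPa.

σ ≈ 123 MPa (tensile)

The supports are rigid, so the total axial strain is zero. The restrained thermal strain is ε = αΔT = 8.7×10⁻⁶ × 133 = 1157.1×10⁻⁶.
Hence σ = E·αΔT = 106×10³ × 1157.1×10⁻⁶ = 122.7 MPa, tensile.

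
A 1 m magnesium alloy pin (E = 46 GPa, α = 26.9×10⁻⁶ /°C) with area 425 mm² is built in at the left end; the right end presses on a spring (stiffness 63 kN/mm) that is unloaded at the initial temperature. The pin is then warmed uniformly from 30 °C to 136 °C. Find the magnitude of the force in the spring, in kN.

Free thermal expansion: δ_free = αΔT L = 26.9×10⁻⁶ × 106 × 1000 = 2.851 mm.
Let P be the compressive force at the spring. The pin shortens elastically by PL/(AE) and the spring compresses by P/k; together these equal δ_free.
So P = δ_free / [L/(AE) + 1/k] = 2.851 / [ 1000/(425×46×10³) + 1/(63×10³) ].
P = 2.851 / 6.702×10⁻⁵ = 42540 N.

P ≈ 42.5 kN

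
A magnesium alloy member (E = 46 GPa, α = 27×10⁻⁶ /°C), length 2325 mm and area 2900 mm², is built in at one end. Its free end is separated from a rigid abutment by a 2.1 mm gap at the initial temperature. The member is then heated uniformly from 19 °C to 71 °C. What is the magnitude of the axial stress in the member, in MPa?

Unrestrained expansion: δ_free = αΔT L = 27×10⁻⁶ × 52 × 2325 = 3.264 mm.
The gap closes (δ_free > 2.1 mm) and the wall then resists a further 3.264 − 2.1 = 1.164 mm of expansion.
So σ = E(δ_free − g)/L = 46×10³ × 1.164/2325 = 23.04 MPa.

σ ≈ 23 MPa (compressive)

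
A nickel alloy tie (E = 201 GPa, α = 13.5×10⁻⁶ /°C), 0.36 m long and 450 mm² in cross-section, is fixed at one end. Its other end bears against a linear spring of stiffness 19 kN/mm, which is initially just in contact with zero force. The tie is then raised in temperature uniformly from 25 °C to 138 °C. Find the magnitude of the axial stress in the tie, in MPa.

σ ≈ 21.6 MPa (compressive)

The unrestrained thermal change is αΔT L = 13.5×10⁻⁶ × 113 × 360 = 0.5492 mm.
Let P be the compressive force at the spring. The tie shortens elastically by PL/(AE) and the spring compresses by P/k; together these equal δ_free.
P [ L/(AE) + 1/k ] = δ_free → P [ 360/(450×201×10³) + 1/(19×10³) ] = 0.5492.
P = 0.5492 / 5.661×10⁻⁵ = 9701 N.
σ = P/A = 9701/450 = 21.56 MPa.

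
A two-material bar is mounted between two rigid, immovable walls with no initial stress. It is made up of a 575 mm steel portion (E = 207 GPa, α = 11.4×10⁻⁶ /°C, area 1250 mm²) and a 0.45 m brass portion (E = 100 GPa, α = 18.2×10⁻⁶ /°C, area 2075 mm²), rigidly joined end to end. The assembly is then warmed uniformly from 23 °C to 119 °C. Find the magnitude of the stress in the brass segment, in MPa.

σ ≈ 155 MPa (compressive)

With the walls removed the bar would change length by δ_free = Σ αᵢΔT Lᵢ = 11.4×10⁻⁶×96×575 + 18.2×10⁻⁶×96×450 = 1.416 mm.
Since the ends are fixed, an axial force P builds up, equal in every segment, with P · Σ Lᵢ/(AᵢEᵢ) = δ_free.
The series flexibility is Σ Lᵢ/(AᵢEᵢ) = 575/(1250×207×10³) + 450/(2075×100×10³) = 4.391×10⁻⁶ mm/N.
P = 1.416 / 4.391×10⁻⁶ = 322400 N = 322.4 kN, compressive.
σ_{brass} = P / A = 322400 / 2075 = 155.4 MPa.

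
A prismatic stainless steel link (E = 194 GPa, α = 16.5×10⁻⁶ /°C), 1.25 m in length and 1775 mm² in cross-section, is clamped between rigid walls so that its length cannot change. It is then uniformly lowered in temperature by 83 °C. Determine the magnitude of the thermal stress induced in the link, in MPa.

The supports are rigid, so the total axial strain is zero. The restrained thermal strain is ε = αΔT = 16.5×10⁻⁶ × 83 = 1369.5×10⁻⁶.
σ = EαΔT = 194×10³ × 16.5×10⁻⁶ × 83 = 265.7 MPa (tensile; the link is trying to contract).

σ ≈ 266 MPa (tensile)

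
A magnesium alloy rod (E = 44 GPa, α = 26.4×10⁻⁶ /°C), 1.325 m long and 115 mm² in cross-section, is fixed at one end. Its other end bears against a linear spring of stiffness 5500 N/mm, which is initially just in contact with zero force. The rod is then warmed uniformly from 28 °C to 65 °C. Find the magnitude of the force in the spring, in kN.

P ≈ 2.92 kN

Free thermal expansion: δ_free = αΔT L = 26.4×10⁻⁶ × 37 × 1325 = 1.294 mm.
Let P be the compressive force at the spring. The rod shortens elastically by PL/(AE) and the spring compresses by P/k; together these equal δ_free.
So P = δ_free / [L/(AE) + 1/k] = 1.294 / [ 1325/(115×44×10³) + 1/(5500) ].
P = 1.294 / 0.0004437 = 2917 N.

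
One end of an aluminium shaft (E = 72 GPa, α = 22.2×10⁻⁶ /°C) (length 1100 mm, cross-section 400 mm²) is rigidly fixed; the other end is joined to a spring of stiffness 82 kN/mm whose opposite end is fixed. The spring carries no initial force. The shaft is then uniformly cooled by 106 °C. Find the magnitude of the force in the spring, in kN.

P ≈ 51.4 kN

If the spring were absent the shaft would shorten by αΔT L = 22.2×10⁻⁶ × 106 × 1100 = 2.589 mm.
With a force P in the spring, the elastic change of the shaft is PL/(AE) and that of the spring is P/k; compatibility requires their sum to equal δ_free.
So P = δ_free / [L/(AE) + 1/k] = 2.589 / [ 1100/(400×72×10³) + 1/(82×10³) ].
P = 2.589 / 5.039×10⁻⁵ = 51370 N.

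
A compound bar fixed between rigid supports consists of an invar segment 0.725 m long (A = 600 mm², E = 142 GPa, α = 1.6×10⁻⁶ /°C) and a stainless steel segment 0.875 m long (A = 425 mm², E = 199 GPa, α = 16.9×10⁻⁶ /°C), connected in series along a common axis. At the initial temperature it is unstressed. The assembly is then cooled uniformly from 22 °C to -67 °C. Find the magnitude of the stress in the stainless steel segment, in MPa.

σ ≈ 177 MPa (tensile)

With the walls removed the bar would change length by δ_free = Σ αᵢΔT Lᵢ = 1.6×10⁻⁶×89×725 + 16.9×10⁻⁶×89×875 = 1.419 mm.
The walls prevent any net length change, so an axial force P (same in every segment) develops. Compatibility: P · Σ Lᵢ/(AᵢEᵢ) = δ_free.
Σ Lᵢ/(AᵢEᵢ) = 725/(600×142×10³) + 875/(425×199×10³) = 1.886×10⁻⁵ mm/N.
So P = 1.419 / 1.886×10⁻⁵ = 75.27 kN, tensile.
σ_{stainless steel} = P / A = 75270 / 425 = 177.1 MPa.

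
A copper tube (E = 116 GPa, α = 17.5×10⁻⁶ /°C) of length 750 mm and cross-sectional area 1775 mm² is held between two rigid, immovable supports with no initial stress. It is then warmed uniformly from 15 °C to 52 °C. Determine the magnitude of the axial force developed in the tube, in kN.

P ≈ 133 kN (compressive)

The ends cannot move, so σ = EαΔT = 116×10³ × 17.5×10⁻⁶ × 37 = 75.11 MPa.
Axial force P = σA = 75.11 × 1775 = 133300 N = 133.3 kN, compressive.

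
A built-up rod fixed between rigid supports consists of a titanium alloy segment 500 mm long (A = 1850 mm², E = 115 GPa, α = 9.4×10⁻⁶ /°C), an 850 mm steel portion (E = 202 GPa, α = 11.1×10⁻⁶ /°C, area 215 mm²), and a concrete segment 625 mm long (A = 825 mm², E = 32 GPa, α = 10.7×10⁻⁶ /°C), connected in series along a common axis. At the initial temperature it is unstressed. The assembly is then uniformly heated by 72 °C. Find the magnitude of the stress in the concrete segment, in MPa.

With the walls removed the bar would change length by δ_free = Σ αᵢΔT Lᵢ = 9.4×10⁻⁶×72×500 + 11.1×10⁻⁶×72×850 + 10.7×10⁻⁶×72×625 = 1.499 mm.
The rigid supports impose zero overall length change; the single axial force P common to all segments must satisfy P Σ Lᵢ/(AᵢEᵢ) = δ_free.
The series flexibility is Σ Lᵢ/(AᵢEᵢ) = 500/(1850×115×10³) + 850/(215×202×10³) + 625/(825×32×10³) = 4.56×10⁻⁵ mm/N.
Hence P = δ_free / Σ(L/AE) = 1.499/4.56×10⁻⁵ = 32.88 kN (compressive).
σ_{concrete} = P / A = 32880 / 825 = 39.86 MPa.

σ ≈ 39.9 MPa (compressive)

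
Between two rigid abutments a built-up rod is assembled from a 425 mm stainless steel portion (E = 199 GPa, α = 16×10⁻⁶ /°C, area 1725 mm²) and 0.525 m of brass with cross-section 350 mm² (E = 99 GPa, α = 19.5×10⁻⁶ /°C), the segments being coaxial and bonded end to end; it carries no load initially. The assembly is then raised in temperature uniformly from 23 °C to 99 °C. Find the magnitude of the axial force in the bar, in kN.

Free thermal expansion of the whole bar: Σ αᵢΔT Lᵢ = 16×10⁻⁶×76×425 + 19.5×10⁻⁶×76×525 = 1.295 mm.
The rigid supports impose zero overall length change; the single axial force P common to all segments must satisfy P Σ Lᵢ/(AᵢEᵢ) = δ_free.
The series flexibility is Σ Lᵢ/(AᵢEᵢ) = 425/(1725×199×10³) + 525/(350×99×10³) = 1.639×10⁻⁵ mm/N.
Hence P = δ_free / Σ(L/AE) = 1.295/1.639×10⁻⁵ = 79 kN (compressive).

P ≈ 79 kN (compressive)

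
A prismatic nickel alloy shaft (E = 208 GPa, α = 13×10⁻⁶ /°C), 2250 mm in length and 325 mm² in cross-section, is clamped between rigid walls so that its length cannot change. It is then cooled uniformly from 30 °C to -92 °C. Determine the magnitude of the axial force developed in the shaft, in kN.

Full restraint means ε = 0, so the stress is σ = EαΔT = 208×10³ × 13×10⁻⁶ × 122 = 329.9 MPa.
Then P = σA = 329.9 × 325 mm² = 107.2 kN, tensile.

P ≈ 107 kN (tensile)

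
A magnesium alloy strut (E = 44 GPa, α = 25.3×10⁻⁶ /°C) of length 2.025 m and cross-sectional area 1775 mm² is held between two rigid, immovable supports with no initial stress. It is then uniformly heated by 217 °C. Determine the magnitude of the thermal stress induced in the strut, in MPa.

σ ≈ 242 MPa (compressive)

With length fixed, the mechanical strain must cancel the thermal strain αΔT = 25.3×10⁻⁶ × 217 = 5490.1×10⁻⁶.
σ = EαΔT = 44×10³ × 25.3×10⁻⁶ × 217 = 241.6 MPa (compressive; the strut is trying to expand).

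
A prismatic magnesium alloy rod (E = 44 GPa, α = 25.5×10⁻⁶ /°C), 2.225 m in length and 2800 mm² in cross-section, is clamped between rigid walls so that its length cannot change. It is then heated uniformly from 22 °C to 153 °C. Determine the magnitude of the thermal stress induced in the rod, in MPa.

Because both ends are immovable the net strain is zero, and the suppressed thermal strain is αΔT = 25.5×10⁻⁶ × 131 = 3340.5×10⁻⁶.
σ = EαΔT = 44×10³ × 25.5×10⁻⁶ × 131 = 147 MPa (compressive; the rod is trying to expand).

σ ≈ 147 MPa (compressive)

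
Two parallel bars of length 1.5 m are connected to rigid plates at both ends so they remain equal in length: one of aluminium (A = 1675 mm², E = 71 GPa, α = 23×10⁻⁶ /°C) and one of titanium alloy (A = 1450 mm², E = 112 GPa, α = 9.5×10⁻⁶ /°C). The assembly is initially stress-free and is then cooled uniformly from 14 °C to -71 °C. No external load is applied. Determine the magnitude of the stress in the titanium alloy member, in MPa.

σ ≈ 54.3 MPa (compressive)

Both members must finish at the same length. With the larger α, the aluminium tends to over-contract; the plates restrain it, putting the aluminium in tension and the titanium alloy in compression. With no external load the two internal forces are equal and opposite, magnitude P.
Compatibility of the two members (thermal + elastic change equal): (α₁ − α₂)ΔT = P·[1/(A₁E₁) + 1/(A₂E₂)].
|α₁ − α₂|·ΔT = 13.5×10⁻⁶ × 85 = 0.001147.
1/(A₁E₁) + 1/(A₂E₂) = 1/(1675×71×10³) + 1/(1450×112×10³) = 1.457×10⁻⁸ N⁻¹.
So P = 0.001147 / 1.457×10⁻⁸ = 78.78 kN.
σ_{titanium alloy} = P/A₂ = 78780/1450 = 54.33 MPa, compressive.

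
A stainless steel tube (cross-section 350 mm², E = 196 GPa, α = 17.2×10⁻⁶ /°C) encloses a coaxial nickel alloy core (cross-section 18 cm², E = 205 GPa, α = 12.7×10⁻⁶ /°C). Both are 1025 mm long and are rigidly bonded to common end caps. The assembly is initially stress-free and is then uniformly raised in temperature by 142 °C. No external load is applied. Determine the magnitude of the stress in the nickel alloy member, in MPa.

The stainless steel has the larger α, so on heating it would change length more than the nickel alloy if both were free. The rigid plates force a common final length, so the stainless steel is put into compression and the nickel alloy into tension, with equal and opposite forces P (no external load).
Setting the final lengths equal and cancelling L: (α₁ − α₂)ΔT = P/(A₁E₁) + P/(A₂E₂).
|α₁ − α₂|·ΔT = 4.5×10⁻⁶ × 142 = 0.000639.
1/(A₁E₁) + 1/(A₂E₂) = 1/(350×196×10³) + 1/(1800×205×10³) = 1.729×10⁻⁸ N⁻¹.
So P = 0.000639 / 1.729×10⁻⁸ = 36.96 kN.
σ_{nickel alloy} = P/A₂ = 36960/1800 = 20.54 MPa, tensile.

σ ≈ 20.5 MPa (tensile)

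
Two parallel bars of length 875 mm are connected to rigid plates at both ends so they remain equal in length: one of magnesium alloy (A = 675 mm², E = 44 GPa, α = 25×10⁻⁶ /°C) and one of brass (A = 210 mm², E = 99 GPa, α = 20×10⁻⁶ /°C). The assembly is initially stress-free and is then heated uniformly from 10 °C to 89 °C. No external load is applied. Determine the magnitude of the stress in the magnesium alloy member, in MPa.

The magnesium alloy has the larger α, so on heating it would change length more than the brass if both were free. The rigid plates force a common final length, so the magnesium alloy is put into compression and the brass into tension, with equal and opposite forces P (no external load).
Setting the final lengths equal and cancelling L: (α₁ − α₂)ΔT = P/(A₁E₁) + P/(A₂E₂).
|α₁ − α₂|·ΔT = 5×10⁻⁶ × 79 = 0.000395.
1/(A₁E₁) + 1/(A₂E₂) = 1/(675×44×10³) + 1/(210×99×10³) = 8.177×10⁻⁸ N⁻¹.
So P = 0.000395 / 8.177×10⁻⁸ = 4.831 kN.
σ_{magnesium alloy} = P/A₁ = 4831/675 = 7.156 MPa, compressive.

σ ≈ 7.16 MPa (compressive)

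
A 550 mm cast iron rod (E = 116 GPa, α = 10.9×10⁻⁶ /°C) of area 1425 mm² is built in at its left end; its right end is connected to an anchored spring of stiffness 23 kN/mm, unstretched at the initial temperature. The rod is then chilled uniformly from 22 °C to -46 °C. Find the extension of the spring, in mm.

δ ≈ 0.379 mm

If the spring were absent the rod would shorten by αΔT L = 10.9×10⁻⁶ × 68 × 550 = 0.4077 mm.
With a force P in the spring, the elastic change of the rod is PL/(AE) and that of the spring is P/k; compatibility requires their sum to equal δ_free.
P [ L/(AE) + 1/k ] = δ_free → P [ 550/(1425×116×10³) + 1/(23×10³) ] = 0.4077.
P = 0.4077 / 4.681×10⁻⁵ = 8710 N.
Spring extension = P/k = 8710/(23×10³) = 0.3787 mm.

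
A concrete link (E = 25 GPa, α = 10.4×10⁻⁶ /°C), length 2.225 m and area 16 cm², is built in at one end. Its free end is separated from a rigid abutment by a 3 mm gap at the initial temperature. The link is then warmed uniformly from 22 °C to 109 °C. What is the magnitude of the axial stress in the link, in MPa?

σ ≈ 0 MPa

Free thermal elongation = αΔT L = 10.4×10⁻⁶ × 87 × 2225 = 2.013 mm.
Since δ_free = 2.01 mm is less than the 3 mm gap, the link never touches the wall. No axial force develops.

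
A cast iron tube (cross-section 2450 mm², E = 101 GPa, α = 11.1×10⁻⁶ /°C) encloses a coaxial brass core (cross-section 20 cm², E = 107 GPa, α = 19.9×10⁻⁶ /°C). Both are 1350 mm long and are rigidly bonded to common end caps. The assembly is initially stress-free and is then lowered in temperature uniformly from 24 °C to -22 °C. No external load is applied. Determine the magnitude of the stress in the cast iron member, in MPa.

σ ≈ 19 MPa (compressive)

Both members must finish at the same length. With the larger α, the brass tends to over-contract; the plates restrain it, putting the brass in tension and the cast iron in compression. With no external load the two internal forces are equal and opposite, magnitude P.
Equating the net (thermal + elastic) strains gives |α₁ − α₂|·ΔT = P·[1/(A₁E₁) + 1/(A₂E₂)].
|α₁ − α₂|·ΔT = 8.8×10⁻⁶ × 46 = 0.0004048.
1/(A₁E₁) + 1/(A₂E₂) = 1/(2450×101×10³) + 1/(2000×107×10³) = 8.714×10⁻⁹ N⁻¹.
P = 0.0004048 / 8.714×10⁻⁹ = 46450 N = 46.45 kN.
σ_{cast iron} = P/A₁ = 46450/2450 = 18.96 MPa, compressive.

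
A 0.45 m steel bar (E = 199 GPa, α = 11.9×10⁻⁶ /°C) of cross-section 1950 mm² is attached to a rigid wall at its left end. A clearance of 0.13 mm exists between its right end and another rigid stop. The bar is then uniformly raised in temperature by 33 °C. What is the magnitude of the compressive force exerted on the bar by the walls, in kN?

Unrestrained expansion: δ_free = αΔT L = 11.9×10⁻⁶ × 33 × 450 = 0.1767 mm.
The gap closes (δ_free > 0.13 mm) and the wall then resists a further 0.1767 − 0.13 = 0.04672 mm of expansion.
That suppressed elongation corresponds to σ = E·Δ/L = 199×10³ × 0.04672/450 = 20.66 MPa.
Force on the wall = σA = 20.66 × 1950 mm² = 40.28 kN.

P ≈ 40.3 kN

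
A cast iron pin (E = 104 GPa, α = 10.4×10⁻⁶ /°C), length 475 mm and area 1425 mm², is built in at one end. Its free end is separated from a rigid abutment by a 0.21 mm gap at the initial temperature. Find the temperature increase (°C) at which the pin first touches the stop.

Contact occurs when the free expansion equals the gap: αΔT L = 0.21 mm.
ΔT = 0.21 / (10.4×10⁻⁶ × 475) = 42.51 °C.

ΔT ≈ 42.5 °C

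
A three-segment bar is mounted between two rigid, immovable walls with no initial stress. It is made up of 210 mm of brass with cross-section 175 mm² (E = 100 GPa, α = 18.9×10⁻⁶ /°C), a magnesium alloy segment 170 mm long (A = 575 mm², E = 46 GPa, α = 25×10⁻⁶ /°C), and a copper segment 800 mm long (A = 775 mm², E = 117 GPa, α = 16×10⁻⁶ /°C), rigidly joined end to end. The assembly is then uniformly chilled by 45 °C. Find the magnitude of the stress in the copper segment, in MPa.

σ ≈ 44.8 MPa (tensile)

Free thermal contraction of the whole bar: Σ αᵢΔT Lᵢ = 18.9×10⁻⁶×45×210 + 25×10⁻⁶×45×170 + 16×10⁻⁶×45×800 = 0.9459 mm.
The walls prevent any net length change, so an axial force P (same in every segment) develops. Compatibility: P · Σ Lᵢ/(AᵢEᵢ) = δ_free.
Σ Lᵢ/(AᵢEᵢ) = 210/(175×100×10³) + 170/(575×46×10³) + 800/(775×117×10³) = 2.725×10⁻⁵ mm/N.
So P = 0.9459 / 2.725×10⁻⁵ = 34.71 kN, tensile.
σ_{copper} = P / A = 34710 / 775 = 44.79 MPa.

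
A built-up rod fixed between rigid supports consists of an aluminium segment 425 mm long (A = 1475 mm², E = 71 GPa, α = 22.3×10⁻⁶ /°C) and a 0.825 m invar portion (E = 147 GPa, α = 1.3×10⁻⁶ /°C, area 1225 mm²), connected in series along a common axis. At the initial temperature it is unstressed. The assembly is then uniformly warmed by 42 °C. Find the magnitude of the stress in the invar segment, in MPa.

With the walls removed the bar would change length by δ_free = Σ αᵢΔT Lᵢ = 22.3×10⁻⁶×42×425 + 1.3×10⁻⁶×42×825 = 0.4431 mm.
The walls prevent any net length change, so an axial force P (same in every segment) develops. Compatibility: P · Σ Lᵢ/(AᵢEᵢ) = δ_free.
Σ Lᵢ/(AᵢEᵢ) = 425/(1475×71×10³) + 825/(1225×147×10³) = 8.64×10⁻⁶ mm/N.
P = 0.4431 / 8.64×10⁻⁶ = 51290 N = 51.29 kN, compressive.
σ_{invar} = P / A = 51290 / 1225 = 41.87 MPa.

σ ≈ 41.9 MPa (compressive)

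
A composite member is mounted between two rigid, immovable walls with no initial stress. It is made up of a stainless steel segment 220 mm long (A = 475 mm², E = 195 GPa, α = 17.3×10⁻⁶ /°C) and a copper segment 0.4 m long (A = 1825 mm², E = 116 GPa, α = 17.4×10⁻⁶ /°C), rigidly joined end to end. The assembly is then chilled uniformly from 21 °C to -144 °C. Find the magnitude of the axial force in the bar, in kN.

If the supports were absent, the total length change would be Σ αᵢΔT Lᵢ = 17.3×10⁻⁶×165×220 + 17.4×10⁻⁶×165×400 = 1.776 mm.
The walls prevent any net length change, so an axial force P (same in every segment) develops. Compatibility: P · Σ Lᵢ/(AᵢEᵢ) = δ_free.
Σ Lᵢ/(AᵢEᵢ) = 220/(475×195×10³) + 400/(1825×116×10³) = 4.265×10⁻⁶ mm/N.
So P = 1.776 / 4.265×10⁻⁶ = 416.5 kN, tensile.

P ≈ 417 kN (tensile)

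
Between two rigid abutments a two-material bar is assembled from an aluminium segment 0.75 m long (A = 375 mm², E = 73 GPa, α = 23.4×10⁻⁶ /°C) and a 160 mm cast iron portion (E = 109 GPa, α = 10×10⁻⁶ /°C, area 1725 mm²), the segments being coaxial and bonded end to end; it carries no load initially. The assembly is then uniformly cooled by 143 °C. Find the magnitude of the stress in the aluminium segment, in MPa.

Free thermal contraction of the whole bar: Σ αᵢΔT Lᵢ = 23.4×10⁻⁶×143×750 + 10×10⁻⁶×143×160 = 2.738 mm.
Since the ends are fixed, an axial force P builds up, equal in every segment, with P · Σ Lᵢ/(AᵢEᵢ) = δ_free.
The series flexibility is Σ Lᵢ/(AᵢEᵢ) = 750/(375×73×10³) + 160/(1725×109×10³) = 2.825×10⁻⁵ mm/N.
So P = 2.738 / 2.825×10⁻⁵ = 96.94 kN, tensile.
σ_{aluminium} = P / A = 96940 / 375 = 258.5 MPa.

σ ≈ 259 MPa (tensile)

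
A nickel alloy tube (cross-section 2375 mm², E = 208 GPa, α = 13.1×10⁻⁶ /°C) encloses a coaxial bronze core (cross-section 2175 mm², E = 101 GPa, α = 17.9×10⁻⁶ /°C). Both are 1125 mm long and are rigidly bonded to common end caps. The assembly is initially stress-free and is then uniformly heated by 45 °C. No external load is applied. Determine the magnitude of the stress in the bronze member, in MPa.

σ ≈ 15.1 MPa (compressive)

Equilibrium of a rigid end plate with no external load gives equal and opposite internal forces ±P in the two members. Since α_{bronze} > α_{nickel alloy}, heating drives the bronze into compression and the nickel alloy into tension.
Setting the final lengths equal and cancelling L: (α₁ − α₂)ΔT = P/(A₁E₁) + P/(A₂E₂).
|α₁ − α₂|·ΔT = 4.8×10⁻⁶ × 45 = 0.000216.
1/(A₁E₁) + 1/(A₂E₂) = 1/(2375×208×10³) + 1/(2175×101×10³) = 6.576×10⁻⁹ N⁻¹.
So P = 0.000216 / 6.576×10⁻⁹ = 32.84 kN.
σ_{bronze} = P/A₂ = 32840/2175 = 15.1 MPa, compressive.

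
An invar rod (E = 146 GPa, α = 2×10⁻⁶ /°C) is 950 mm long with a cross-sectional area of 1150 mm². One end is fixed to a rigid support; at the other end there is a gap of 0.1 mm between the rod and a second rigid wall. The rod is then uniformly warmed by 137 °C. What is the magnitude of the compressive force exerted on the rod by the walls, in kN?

P ≈ 28.3 kN

If the wall were absent the rod would grow by αΔT L = 2×10⁻⁶ × 137 × 950 = 0.2603 mm.
This exceeds the 0.1 mm gap, so the wall pushes back. The portion of expansion that must be recovered elastically is δ_free − gap = 0.2603 − 0.1 = 0.1603 mm.
So σ = E(δ_free − g)/L = 146×10³ × 0.1603/950 = 24.64 MPa.
Force on the wall = σA = 24.64 × 1150 mm² = 28.33 kN.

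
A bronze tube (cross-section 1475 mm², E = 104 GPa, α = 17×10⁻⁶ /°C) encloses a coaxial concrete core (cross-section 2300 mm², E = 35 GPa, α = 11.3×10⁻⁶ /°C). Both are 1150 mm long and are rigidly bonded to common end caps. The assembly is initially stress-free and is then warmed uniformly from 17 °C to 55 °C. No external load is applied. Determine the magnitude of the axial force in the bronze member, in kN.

P ≈ 11.4 kN (compressive in the bronze)

Equilibrium of a rigid end plate with no external load gives equal and opposite internal forces ±P in the two members. Since α_{bronze} > α_{concrete}, heating drives the bronze into compression and the concrete into tension.
Setting the final lengths equal and cancelling L: (α₁ − α₂)ΔT = P/(A₁E₁) + P/(A₂E₂).
|α₁ − α₂|·ΔT = 5.7×10⁻⁶ × 38 = 0.0002166.
1/(A₁E₁) + 1/(A₂E₂) = 1/(1475×104×10³) + 1/(2300×35×10³) = 1.894×10⁻⁸ N⁻¹.
P = 0.0002166 / 1.894×10⁻⁸ = 11440 N = 11.44 kN.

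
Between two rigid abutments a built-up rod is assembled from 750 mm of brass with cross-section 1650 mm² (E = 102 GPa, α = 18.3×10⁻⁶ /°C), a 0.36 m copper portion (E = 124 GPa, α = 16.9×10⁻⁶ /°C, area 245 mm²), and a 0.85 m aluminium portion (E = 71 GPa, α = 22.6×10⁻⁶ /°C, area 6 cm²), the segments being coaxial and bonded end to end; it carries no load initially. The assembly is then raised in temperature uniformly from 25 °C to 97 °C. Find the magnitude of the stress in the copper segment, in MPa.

σ ≈ 316 MPa (compressive)

With the walls removed the bar would change length by δ_free = Σ αᵢΔT Lᵢ = 18.3×10⁻⁶×72×750 + 16.9×10⁻⁶×72×360 + 22.6×10⁻⁶×72×850 = 2.809 mm.
The walls prevent any net length change, so an axial force P (same in every segment) develops. Compatibility: P · Σ Lᵢ/(AᵢEᵢ) = δ_free.
The series flexibility is Σ Lᵢ/(AᵢEᵢ) = 750/(1650×102×10³) + 360/(245×124×10³) + 850/(600×71×10³) = 3.626×10⁻⁵ mm/N.
So P = 2.809 / 3.626×10⁻⁵ = 77.48 kN, compressive.
σ_{copper} = P / A = 77480 / 245 = 316.2 MPa.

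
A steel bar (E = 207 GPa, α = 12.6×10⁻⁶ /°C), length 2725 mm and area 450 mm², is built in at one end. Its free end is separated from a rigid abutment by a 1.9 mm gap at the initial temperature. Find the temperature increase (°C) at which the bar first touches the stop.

Contact occurs when the free expansion equals the gap: αΔT L = 1.9 mm.
ΔT = 1.9 / (12.6×10⁻⁶ × 2725) = 55.34 °C.

ΔT ≈ 55.3 °C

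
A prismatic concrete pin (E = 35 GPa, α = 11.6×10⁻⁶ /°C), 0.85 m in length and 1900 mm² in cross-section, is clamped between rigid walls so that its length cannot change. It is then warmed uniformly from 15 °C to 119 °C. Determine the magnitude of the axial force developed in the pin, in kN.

P ≈ 80.2 kN (compressive)

With zero net strain, σ = E·αΔT = 35 GPa × 11.6×10⁻⁶ × 104 = 42.22 MPa.
Then P = σA = 42.22 × 1900 mm² = 80.23 kN, compressive.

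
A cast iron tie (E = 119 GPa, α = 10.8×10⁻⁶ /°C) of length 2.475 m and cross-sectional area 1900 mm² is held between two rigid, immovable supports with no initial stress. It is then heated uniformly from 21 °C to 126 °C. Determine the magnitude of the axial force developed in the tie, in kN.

Full restraint means ε = 0, so the stress is σ = EαΔT = 119×10³ × 10.8×10⁻⁶ × 105 = 134.9 MPa.
Axial force P = σA = 134.9 × 1900 = 256400 N = 256.4 kN, compressive.

P ≈ 256 kN (compressive)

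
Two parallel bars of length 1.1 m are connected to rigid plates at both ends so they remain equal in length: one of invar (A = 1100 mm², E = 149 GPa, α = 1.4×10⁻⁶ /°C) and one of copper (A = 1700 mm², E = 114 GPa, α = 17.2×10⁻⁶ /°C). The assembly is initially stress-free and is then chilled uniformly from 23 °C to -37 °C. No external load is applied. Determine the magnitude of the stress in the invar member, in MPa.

Equilibrium of a rigid end plate with no external load gives equal and opposite internal forces ±P in the two members. Since α_{copper} > α_{invar}, cooling drives the copper into tension and the invar into compression.
Equating the net (thermal + elastic) strains gives |α₁ − α₂|·ΔT = P·[1/(A₁E₁) + 1/(A₂E₂)].
|α₁ − α₂|·ΔT = 15.8×10⁻⁶ × 60 = 0.000948.
1/(A₁E₁) + 1/(A₂E₂) = 1/(1100×149×10³) + 1/(1700×114×10³) = 1.126×10⁻⁸ N⁻¹.
So P = 0.000948 / 1.126×10⁻⁸ = 84.18 kN.
σ_{invar} = P/A₁ = 84180/1100 = 76.53 MPa, compressive.

σ ≈ 76.5 MPa (compressive)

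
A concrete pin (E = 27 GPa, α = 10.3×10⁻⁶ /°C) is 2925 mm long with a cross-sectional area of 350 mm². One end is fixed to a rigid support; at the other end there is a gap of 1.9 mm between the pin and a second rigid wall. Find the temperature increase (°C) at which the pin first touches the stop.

Contact occurs when the free expansion equals the gap: αΔT L = 1.9 mm.
So ΔT = g/(αL) = 1.9/(10.3×10⁻⁶ × 2925) = 63.07 °C.

ΔT ≈ 63.1 °C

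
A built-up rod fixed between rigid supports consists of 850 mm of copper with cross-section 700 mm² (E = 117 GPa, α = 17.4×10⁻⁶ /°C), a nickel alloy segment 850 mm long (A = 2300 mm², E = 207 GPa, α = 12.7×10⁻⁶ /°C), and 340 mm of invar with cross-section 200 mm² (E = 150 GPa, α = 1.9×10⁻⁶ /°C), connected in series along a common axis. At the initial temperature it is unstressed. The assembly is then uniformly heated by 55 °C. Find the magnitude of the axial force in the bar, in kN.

P ≈ 61.4 kN (compressive)

With the walls removed the bar would change length by δ_free = Σ αᵢΔT Lᵢ = 17.4×10⁻⁶×55×850 + 12.7×10⁻⁶×55×850 + 1.9×10⁻⁶×55×340 = 1.443 mm.
Since the ends are fixed, an axial force P builds up, equal in every segment, with P · Σ Lᵢ/(AᵢEᵢ) = δ_free.
The series flexibility is Σ Lᵢ/(AᵢEᵢ) = 850/(700×117×10³) + 850/(2300×207×10³) + 340/(200×150×10³) = 2.35×10⁻⁵ mm/N.
P = 1.443 / 2.35×10⁻⁵ = 61400 N = 61.4 kN, compressive.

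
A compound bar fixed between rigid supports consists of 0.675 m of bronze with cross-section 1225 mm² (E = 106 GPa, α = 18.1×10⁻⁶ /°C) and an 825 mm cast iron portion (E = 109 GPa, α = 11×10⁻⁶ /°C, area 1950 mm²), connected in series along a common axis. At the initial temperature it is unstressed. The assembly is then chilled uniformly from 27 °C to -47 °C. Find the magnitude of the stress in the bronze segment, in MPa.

Free thermal contraction of the whole bar: Σ αᵢΔT Lᵢ = 18.1×10⁻⁶×74×675 + 11×10⁻⁶×74×825 = 1.576 mm.
Since the ends are fixed, an axial force P builds up, equal in every segment, with P · Σ Lᵢ/(AᵢEᵢ) = δ_free.
The series flexibility is Σ Lᵢ/(AᵢEᵢ) = 675/(1225×106×10³) + 825/(1950×109×10³) = 9.08×10⁻⁶ mm/N.
So P = 1.576 / 9.08×10⁻⁶ = 173.5 kN, tensile.
σ_{bronze} = P / A = 173500 / 1225 = 141.7 MPa.

σ ≈ 142 MPa (tensile)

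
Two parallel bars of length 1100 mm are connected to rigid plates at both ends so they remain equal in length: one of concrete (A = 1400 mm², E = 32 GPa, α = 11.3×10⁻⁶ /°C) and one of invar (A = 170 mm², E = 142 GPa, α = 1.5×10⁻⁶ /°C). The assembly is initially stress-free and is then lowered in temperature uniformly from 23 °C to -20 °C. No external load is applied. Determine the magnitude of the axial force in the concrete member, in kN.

Equilibrium of a rigid end plate with no external load gives equal and opposite internal forces ±P in the two members. Since α_{concrete} > α_{invar}, cooling drives the concrete into tension and the invar into compression.
Equating the net (thermal + elastic) strains gives |α₁ − α₂|·ΔT = P·[1/(A₁E₁) + 1/(A₂E₂)].
|α₁ − α₂|·ΔT = 9.8×10⁻⁶ × 43 = 0.0004214.
1/(A₁E₁) + 1/(A₂E₂) = 1/(1400×32×10³) + 1/(170×142×10³) = 6.375×10⁻⁸ N⁻¹.
P = 0.0004214 / 6.375×10⁻⁸ = 6611 N = 6.611 kN.

P ≈ 6.61 kN (tensile in the concrete)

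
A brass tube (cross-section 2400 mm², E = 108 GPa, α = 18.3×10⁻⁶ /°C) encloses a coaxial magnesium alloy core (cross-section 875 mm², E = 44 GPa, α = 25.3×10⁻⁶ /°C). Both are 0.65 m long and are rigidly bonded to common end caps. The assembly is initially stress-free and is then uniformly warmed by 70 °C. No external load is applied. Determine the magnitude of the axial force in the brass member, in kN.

P ≈ 16.4 kN (tensile in the brass)

Both members must finish at the same length. With the larger α, the magnesium alloy tends to over-expand; the plates restrain it, putting the magnesium alloy in compression and the brass in tension. With no external load the two internal forces are equal and opposite, magnitude P.
Equating the net (thermal + elastic) strains gives |α₁ − α₂|·ΔT = P·[1/(A₁E₁) + 1/(A₂E₂)].
|α₁ − α₂|·ΔT = 7×10⁻⁶ × 70 = 0.00049.
1/(A₁E₁) + 1/(A₂E₂) = 1/(2400×108×10³) + 1/(875×44×10³) = 2.983×10⁻⁸ N⁻¹.
So P = 0.00049 / 2.983×10⁻⁸ = 16.43 kN.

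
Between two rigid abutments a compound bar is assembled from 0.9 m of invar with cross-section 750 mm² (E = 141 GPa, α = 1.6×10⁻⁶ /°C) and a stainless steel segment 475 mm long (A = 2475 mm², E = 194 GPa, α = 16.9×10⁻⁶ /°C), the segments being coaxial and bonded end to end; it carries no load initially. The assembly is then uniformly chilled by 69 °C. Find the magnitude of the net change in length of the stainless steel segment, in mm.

With the walls removed the bar would change length by δ_free = Σ αᵢΔT Lᵢ = 1.6×10⁻⁶×69×900 + 16.9×10⁻⁶×69×475 = 0.6533 mm.
Since the ends are fixed, an axial force P builds up, equal in every segment, with P · Σ Lᵢ/(AᵢEᵢ) = δ_free.
Σ Lᵢ/(AᵢEᵢ) = 900/(750×141×10³) + 475/(2475×194×10³) = 9.5×10⁻⁶ mm/N.
So P = 0.6533 / 9.5×10⁻⁶ = 68.76 kN, tensile.
For the stainless steel segment, free thermal change = 16.9×10⁻⁶×69×475 = 0.5539 mm and elastic change from P = 68760×475/(2475×194×10³) = 0.06803 mm; these oppose, so the net change is 0.486 mm (segment shortens).

|ΔL| ≈ 0.486 mm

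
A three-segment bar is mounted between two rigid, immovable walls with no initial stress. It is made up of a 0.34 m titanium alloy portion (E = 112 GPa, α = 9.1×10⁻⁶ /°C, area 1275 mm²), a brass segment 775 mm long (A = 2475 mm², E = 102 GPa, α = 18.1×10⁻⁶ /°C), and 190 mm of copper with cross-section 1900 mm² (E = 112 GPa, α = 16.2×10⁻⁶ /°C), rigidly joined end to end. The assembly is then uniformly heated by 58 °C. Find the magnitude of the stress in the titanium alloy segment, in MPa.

Free thermal expansion of the whole bar: Σ αᵢΔT Lᵢ = 9.1×10⁻⁶×58×340 + 18.1×10⁻⁶×58×775 + 16.2×10⁻⁶×58×190 = 1.172 mm.
The walls prevent any net length change, so an axial force P (same in every segment) develops. Compatibility: P · Σ Lᵢ/(AᵢEᵢ) = δ_free.
The series flexibility is Σ Lᵢ/(AᵢEᵢ) = 340/(1275×112×10³) + 775/(2475×102×10³) + 190/(1900×112×10³) = 6.344×10⁻⁶ mm/N.
Hence P = δ_free / Σ(L/AE) = 1.172/6.344×10⁻⁶ = 184.7 kN (compressive).
σ_{titanium alloy} = P / A = 184700 / 1275 = 144.8 MPa.

σ ≈ 145 MPa (compressive)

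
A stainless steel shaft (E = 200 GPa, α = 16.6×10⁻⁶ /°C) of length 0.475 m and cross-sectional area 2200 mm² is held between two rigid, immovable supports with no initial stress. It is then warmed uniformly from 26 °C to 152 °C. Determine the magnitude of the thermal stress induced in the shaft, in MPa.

σ ≈ 418 MPa (compressive)

Because both ends are immovable the net strain is zero, and the suppressed thermal strain is αΔT = 16.6×10⁻⁶ × 126 = 2091.6×10⁻⁶.
σ = EαΔT = 200×10³ × 16.6×10⁻⁶ × 126 = 418.3 MPa (compressive; the shaft is trying to expand).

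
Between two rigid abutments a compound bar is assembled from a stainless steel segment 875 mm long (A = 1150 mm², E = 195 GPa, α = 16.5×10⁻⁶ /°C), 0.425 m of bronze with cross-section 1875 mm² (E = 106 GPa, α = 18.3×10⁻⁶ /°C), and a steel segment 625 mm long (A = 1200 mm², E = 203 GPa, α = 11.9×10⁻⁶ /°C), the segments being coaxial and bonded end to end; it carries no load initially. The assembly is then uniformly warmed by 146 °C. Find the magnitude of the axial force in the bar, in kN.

If the supports were absent, the total length change would be Σ αᵢΔT Lᵢ = 16.5×10⁻⁶×146×875 + 18.3×10⁻⁶×146×425 + 11.9×10⁻⁶×146×625 = 4.329 mm.
Since the ends are fixed, an axial force P builds up, equal in every segment, with P · Σ Lᵢ/(AᵢEᵢ) = δ_free.
Σ Lᵢ/(AᵢEᵢ) = 875/(1150×195×10³) + 425/(1875×106×10³) + 625/(1200×203×10³) = 8.606×10⁻⁶ mm/N.
So P = 4.329 / 8.606×10⁻⁶ = 503.1 kN, compressive.

P ≈ 503 kN (compressive)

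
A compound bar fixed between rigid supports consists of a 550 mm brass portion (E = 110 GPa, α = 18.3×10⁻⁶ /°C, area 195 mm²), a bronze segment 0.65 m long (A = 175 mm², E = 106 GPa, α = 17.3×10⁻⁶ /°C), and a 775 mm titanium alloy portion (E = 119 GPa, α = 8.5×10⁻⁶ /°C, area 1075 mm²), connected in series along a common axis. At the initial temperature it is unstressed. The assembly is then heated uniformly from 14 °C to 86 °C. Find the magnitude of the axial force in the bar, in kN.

With the walls removed the bar would change length by δ_free = Σ αᵢΔT Lᵢ = 18.3×10⁻⁶×72×550 + 17.3×10⁻⁶×72×650 + 8.5×10⁻⁶×72×775 = 2.009 mm.
Since the ends are fixed, an axial force P builds up, equal in every segment, with P · Σ Lᵢ/(AᵢEᵢ) = δ_free.
Σ Lᵢ/(AᵢEᵢ) = 550/(195×110×10³) + 650/(175×106×10³) + 775/(1075×119×10³) = 6.674×10⁻⁵ mm/N.
P = 2.009 / 6.674×10⁻⁵ = 30100 N = 30.1 kN, compressive.

P ≈ 30.1 kN (compressive)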